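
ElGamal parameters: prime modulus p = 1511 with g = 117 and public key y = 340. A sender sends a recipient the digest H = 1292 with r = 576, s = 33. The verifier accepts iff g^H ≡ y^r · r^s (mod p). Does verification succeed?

fails

Left side g^H mod p:
Squares mod 1511: 117^1≡117, 117^2≡90, 117^4≡545, 117^8≡869, 117^16≡1172, 117^32≡85, 117^64≡1181, 117^128≡108, 117^256≡1087, 117^512≡1478, 117^1024≡1089
1292 = 1024 + 256 + 8 + 4, so 117^1292 ≡ 1089·1087·869·545 ≡ 24 (mod 1511)
Right side y^r · r^s mod p:
Squares mod 1511: 340^1≡340, 340^2≡764, 340^4≡450, 340^8≡26, 340^16≡676, 340^32≡654, 340^64≡103, 340^128≡32, 340^256≡1024, 340^512≡1453
576 = 512 + 64, so 340^576 ≡ 1453·103 ≡ 70 (mod 1511)
Squares mod 1511: 576^1≡576, 576^2≡867, 576^4≡722, 576^8≡1500, 576^16≡121, 576^32≡1042
33 = 32 + 1, so 576^33 ≡ 1042·576 ≡ 325 (mod 1511)
70·325 = 22750 ≡ 85 (mod 1511)
24 ≠ 85, so verification fails.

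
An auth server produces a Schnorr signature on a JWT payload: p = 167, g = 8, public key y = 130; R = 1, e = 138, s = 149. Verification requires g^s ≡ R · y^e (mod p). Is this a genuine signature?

genuine

g^s mod p:
Squares mod 167: 8^1≡8, 8^2≡64, 8^4≡88, 8^8≡62, 8^16≡3, 8^32≡9, 8^64≡81, 8^128≡48
149 = 128 + 16 + 4 + 1, so 8^149 ≡ 48·3·88·8 ≡ 7 (mod 167)
R · y^e mod p:
Squares mod 167: 130^1≡130, 130^2≡33, 130^4≡87, 130^8≡54, 130^16≡77, 130^32≡84, 130^64≡42, 130^128≡94
138 = 128 + 8 + 2, so 130^138 ≡ 94·54·33 ≡ 7 (mod 167)
1·7 = 7 ≡ 7 (mod 167)
7 ≡ 7 (mod 167); signature holds.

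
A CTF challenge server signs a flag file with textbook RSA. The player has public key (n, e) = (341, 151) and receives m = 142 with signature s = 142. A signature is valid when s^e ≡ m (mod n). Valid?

s^2 ≡ 142^2 = 20164 ≡ 45
s^4 ≡ 45^2 = 2025 ≡ 320
s^8 ≡ 320^2 = 102400 ≡ 100
s^16 ≡ 100^2 = 10000 ≡ 111
s^32 ≡ 111^2 = 12321 ≡ 45
s^64 ≡ 45^2 = 2025 ≡ 320
s^128 ≡ 320^2 = 102400 ≡ 100
151 = 128 + 16 + 4 + 2 + 1, so s^151 ≡ 100·111·320·45·142 ≡ 142 (mod 341)
s^151 mod 341 = 142 matches m.

yes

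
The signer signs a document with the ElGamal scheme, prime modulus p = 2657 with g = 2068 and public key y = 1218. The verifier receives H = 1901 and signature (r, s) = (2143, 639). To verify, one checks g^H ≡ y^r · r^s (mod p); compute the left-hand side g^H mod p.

2068^2 = 4276624 ≡ 1511
2068^4 ≡ 1511^2 = 2283121 ≡ 758
2068^8 ≡ 758^2 = 574564 ≡ 652
2068^16 ≡ 652^2 = 425104 ≡ 2641
2068^32 ≡ 2641^2 = 6974881 ≡ 256
2068^64 ≡ 256^2 = 65536 ≡ 1768
2068^128 ≡ 1768^2 = 3125824 ≡ 1192
2068^256 ≡ 1192^2 = 1420864 ≡ 2026
2068^512 ≡ 2026^2 = 4104676 ≡ 2268
2068^1024 ≡ 2268^2 = 5143824 ≡ 2529
1901 = 1024 + 512 + 256 + 64 + 32 + 8 + 4 + 1, so 2068^1901 ≡ 2529·2268·2026·1768·256·652·758·2068 ≡ 1073 (mod 2657)

1073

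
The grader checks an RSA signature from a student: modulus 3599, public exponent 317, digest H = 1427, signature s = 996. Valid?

no

Squares mod 3599: s^1≡996, s^2≡2291, s^4≡1339, s^8≡619, s^16≡1667, s^32≡461, s^64≡180, s^128≡9, s^256≡81
317 = 256 + 32 + 16 + 8 + 4 + 1, so s^317 ≡ 81·461·1667·619·1339·996 ≡ 2779 (mod 3599)
The recovered value 2779 does not match the digest 1427.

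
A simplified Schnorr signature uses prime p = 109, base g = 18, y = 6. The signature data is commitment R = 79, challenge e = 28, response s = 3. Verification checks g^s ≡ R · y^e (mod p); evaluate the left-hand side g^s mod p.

55

Squares mod 109: 18^1≡18, 18^2≡106
3 = 2 + 1, so 18^3 ≡ 106·18 ≡ 55 (mod 109)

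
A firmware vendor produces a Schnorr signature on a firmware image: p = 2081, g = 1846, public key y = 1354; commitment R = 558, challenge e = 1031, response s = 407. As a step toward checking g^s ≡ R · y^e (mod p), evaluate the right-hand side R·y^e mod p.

1354^2 = 1833316 ≡ 2036
1354^4 ≡ 2036^2 = 4145296 ≡ 2025
1354^8 ≡ 2025^2 = 4100625 ≡ 1055
1354^16 ≡ 1055^2 = 1113025 ≡ 1771
1354^32 ≡ 1771^2 = 3136441 ≡ 374
1354^64 ≡ 374^2 = 139876 ≡ 449
1354^128 ≡ 449^2 = 201601 ≡ 1825
1354^256 ≡ 1825^2 = 3330625 ≡ 1025
1354^512 ≡ 1025^2 = 1050625 ≡ 1801
1354^1024 ≡ 1801^2 = 3243601 ≡ 1403
1031 = 1024 + 4 + 2 + 1, so 1354^1031 ≡ 1403·2025·2036·1354 ≡ 1273 (mod 2081)
R · y^e ≡ 558·1273 = 710334 ≡ 713 (mod 2081)

713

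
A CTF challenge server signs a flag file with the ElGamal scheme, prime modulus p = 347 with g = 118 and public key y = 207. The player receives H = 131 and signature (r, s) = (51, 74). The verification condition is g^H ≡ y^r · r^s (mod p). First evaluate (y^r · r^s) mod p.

207^2 = 42849 ≡ 168
207^4 ≡ 168^2 = 28224 ≡ 117
207^8 ≡ 117^2 = 13689 ≡ 156
207^16 ≡ 156^2 = 24336 ≡ 46
207^32 ≡ 46^2 = 2116 ≡ 34
51 = 32 + 16 + 2 + 1, so 207^51 ≡ 34·46·168·207 ≡ 190 (mod 347)
51^2 = 2601 ≡ 172
51^4 ≡ 172^2 = 29584 ≡ 89
51^8 ≡ 89^2 = 7921 ≡ 287
51^16 ≡ 287^2 = 82369 ≡ 130
51^32 ≡ 130^2 = 16900 ≡ 244
51^64 ≡ 244^2 = 59536 ≡ 199
74 = 64 + 8 + 2, so 51^74 ≡ 199·287·172 ≡ 213 (mod 347)
y^r · r^s ≡ 190·213 = 40470 ≡ 218 (mod 347)

218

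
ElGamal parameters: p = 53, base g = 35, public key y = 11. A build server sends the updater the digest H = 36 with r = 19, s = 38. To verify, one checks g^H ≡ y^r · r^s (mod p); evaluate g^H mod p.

35^2 = 1225 ≡ 6
35^4 ≡ 6^2 = 36
35^8 ≡ 36^2 = 1296 ≡ 24
35^16 ≡ 24^2 = 576 ≡ 46
35^32 ≡ 46^2 = 2116 ≡ 49
36 = 32 + 4, so 35^36 ≡ 49·36 ≡ 15 (mod 53)

15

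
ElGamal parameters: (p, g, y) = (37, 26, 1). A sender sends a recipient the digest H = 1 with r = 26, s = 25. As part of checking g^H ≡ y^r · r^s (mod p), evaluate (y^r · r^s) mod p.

26

1^2 = 1
1^4 ≡ 1^2 = 1
1^8 ≡ 1^2 = 1
1^16 ≡ 1^2 = 1
26 = 16 + 8 + 2, so 1^26 ≡ 1·1·1 ≡ 1 (mod 37)
26^2 = 676 ≡ 10
26^4 ≡ 10^2 = 100 ≡ 26
26^8 ≡ 26^2 = 676 ≡ 10
26^16 ≡ 10^2 = 100 ≡ 26
25 = 16 + 8 + 1, so 26^25 ≡ 26·10·26 ≡ 26 (mod 37)
y^r · r^s ≡ 1·26 = 26 ≡ 26 (mod 37)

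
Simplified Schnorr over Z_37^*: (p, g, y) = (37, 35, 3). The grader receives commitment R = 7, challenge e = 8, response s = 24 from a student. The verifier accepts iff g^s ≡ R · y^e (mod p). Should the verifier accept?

g^s mod p:
Squares mod 37: 35^1≡35, 35^2≡4, 35^4≡16, 35^8≡34, 35^16≡9
24 = 16 + 8, so 35^24 ≡ 9·34 ≡ 10 (mod 37)
R · y^e mod p:
Squares mod 37: 3^1≡3, 3^2≡9, 3^4≡7, 3^8≡12
3^8 ≡ 12 (mod 37)
7·12 = 84 ≡ 10 (mod 37)
10 ≡ 10 (mod 37); signature holds.

accept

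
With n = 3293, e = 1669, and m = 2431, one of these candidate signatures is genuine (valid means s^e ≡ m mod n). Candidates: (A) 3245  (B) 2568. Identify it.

A

Candidate A: 3245^2 = 10530025 ≡ 2304; 3245^4 ≡ 2304^2 = 5308416 ≡ 100; 3245^8 ≡ 100^2 = 10000 ≡ 121; 3245^16 ≡ 121^2 = 14641 ≡ 1469; 3245^32 ≡ 1469^2 = 2157961 ≡ 1046; 3245^64 ≡ 1046^2 = 1094116 ≡ 840; 3245^128 ≡ 840^2 = 705600 ≡ 898; 3245^256 ≡ 898^2 = 806404 ≡ 2912; 3245^512 ≡ 2912^2 = 8479744 ≡ 269; 3245^1024 ≡ 269^2 = 72361 ≡ 3208; 1669 = 1024 + 512 + 128 + 4 + 1, so 3245^1669 ≡ 3208·269·898·100·3245 ≡ 2431 (mod 3293)
  → matches m = 2431
Candidate B: 2568^2 = 6594624 ≡ 2038; 2568^4 ≡ 2038^2 = 4153444 ≡ 971; 2568^8 ≡ 971^2 = 942841 ≡ 1043; 2568^16 ≡ 1043^2 = 1087849 ≡ 1159; 2568^32 ≡ 1159^2 = 1343281 ≡ 3030; 2568^64 ≡ 3030^2 = 9180900 ≡ 16; 2568^128 ≡ 16^2 = 256; 2568^256 ≡ 256^2 = 65536 ≡ 2969; 2568^512 ≡ 2969^2 = 8814961 ≡ 2893; 2568^1024 ≡ 2893^2 = 8369449 ≡ 1936; 1669 = 1024 + 512 + 128 + 4 + 1, so 2568^1669 ≡ 1936·2893·256·971·2568 ≡ 3239 (mod 3293)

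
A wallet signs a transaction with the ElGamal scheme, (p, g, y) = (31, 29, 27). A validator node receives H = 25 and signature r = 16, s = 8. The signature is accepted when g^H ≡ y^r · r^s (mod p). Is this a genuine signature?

forged

Left side g^H mod p:
29^25 mod 31 = 30
Right side y^r · r^s mod p:
27^16 mod 31 = 4
16^8 mod 31 = 4
4·4 = 16 ≡ 16 (mod 31)
30 ≠ 16, so verification fails.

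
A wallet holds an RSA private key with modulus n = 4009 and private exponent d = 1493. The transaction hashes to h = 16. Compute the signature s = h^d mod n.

576

h^2 ≡ 16^2 = 256
h^4 ≡ 256^2 = 65536 ≡ 1392
h^8 ≡ 1392^2 = 1937664 ≡ 1317
h^16 ≡ 1317^2 = 1734489 ≡ 2601
h^32 ≡ 2601^2 = 6765201 ≡ 2018
h^64 ≡ 2018^2 = 4072324 ≡ 3189
h^128 ≡ 3189^2 = 10169721 ≡ 2897
h^256 ≡ 2897^2 = 8392609 ≡ 1772
h^512 ≡ 1772^2 = 3139984 ≡ 937
h^1024 ≡ 937^2 = 877969 ≡ 4007
1493 = 1024 + 256 + 128 + 64 + 16 + 4 + 1, so h^1493 ≡ 4007·1772·2897·3189·2601·1392·16 ≡ 576 (mod 4009)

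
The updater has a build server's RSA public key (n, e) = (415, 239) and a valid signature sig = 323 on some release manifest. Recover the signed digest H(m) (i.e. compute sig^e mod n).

347

Squares mod 415: sig^1≡323, sig^2≡164, sig^4≡336, sig^8≡16, sig^16≡256, sig^32≡381, sig^64≡326, sig^128≡36
239 = 128 + 64 + 32 + 8 + 4 + 2 + 1, so sig^239 ≡ 36·326·381·16·336·164·323 ≡ 347 (mod 415)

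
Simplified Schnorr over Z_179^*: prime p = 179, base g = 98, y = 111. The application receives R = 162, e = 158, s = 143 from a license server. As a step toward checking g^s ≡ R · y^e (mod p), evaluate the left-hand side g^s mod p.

98^2 = 9604 ≡ 117
98^4 ≡ 117^2 = 13689 ≡ 85
98^8 ≡ 85^2 = 7225 ≡ 65
98^16 ≡ 65^2 = 4225 ≡ 108
98^32 ≡ 108^2 = 11664 ≡ 29
98^64 ≡ 29^2 = 841 ≡ 125
98^128 ≡ 125^2 = 15625 ≡ 52
143 = 128 + 8 + 4 + 2 + 1, so 98^143 ≡ 52·65·85·117·98 ≡ 50 (mod 179)

50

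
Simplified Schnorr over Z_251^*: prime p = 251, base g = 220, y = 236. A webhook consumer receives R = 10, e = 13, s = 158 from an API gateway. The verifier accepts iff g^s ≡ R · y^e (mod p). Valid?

g^s mod p:
Squares mod 251: 220^1≡220, 220^2≡208, 220^4≡92, 220^8≡181, 220^16≡131, 220^32≡93, 220^64≡115, 220^128≡173
158 = 128 + 16 + 8 + 4 + 2, so 220^158 ≡ 173·131·181·92·208 ≡ 122 (mod 251)
R · y^e mod p:
Squares mod 251: 236^1≡236, 236^2≡225, 236^4≡174, 236^8≡156
13 = 8 + 4 + 1, so 236^13 ≡ 156·174·236 ≡ 213 (mod 251)
10·213 = 2130 ≡ 122 (mod 251)
122 ≡ 122 (mod 251); signature holds.

yes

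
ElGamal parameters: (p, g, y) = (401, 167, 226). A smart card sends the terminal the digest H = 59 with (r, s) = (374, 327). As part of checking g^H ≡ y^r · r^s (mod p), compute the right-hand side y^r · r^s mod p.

226^374 mod 401 = 69
374^327 mod 401 = 91
y^r · r^s ≡ 69·91 = 6279 ≡ 264 (mod 401)

264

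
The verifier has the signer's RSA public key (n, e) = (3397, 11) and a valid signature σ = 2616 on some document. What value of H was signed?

σ^2 ≡ 2616^2 = 6843456 ≡ 1898
σ^4 ≡ 1898^2 = 3602404 ≡ 1584
σ^8 ≡ 1584^2 = 2509056 ≡ 2070
11 = 8 + 2 + 1, so σ^11 ≡ 2070·1898·2616 ≡ 2500 (mod 3397)

2500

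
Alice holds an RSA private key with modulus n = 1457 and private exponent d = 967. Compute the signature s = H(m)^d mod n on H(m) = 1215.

1215

(H(m))^2 ≡ 1215^2 = 1476225 ≡ 284
(H(m))^4 ≡ 284^2 = 80656 ≡ 521
(H(m))^8 ≡ 521^2 = 271441 ≡ 439
(H(m))^16 ≡ 439^2 = 192721 ≡ 397
(H(m))^32 ≡ 397^2 = 157609 ≡ 253
(H(m))^64 ≡ 253^2 = 64009 ≡ 1358
(H(m))^128 ≡ 1358^2 = 1844164 ≡ 1059
(H(m))^256 ≡ 1059^2 = 1121481 ≡ 1048
(H(m))^512 ≡ 1048^2 = 1098304 ≡ 1183
967 = 512 + 256 + 128 + 64 + 4 + 2 + 1, so (H(m))^967 ≡ 1183·1048·1059·1358·521·284·1215 ≡ 1215 (mod 1457)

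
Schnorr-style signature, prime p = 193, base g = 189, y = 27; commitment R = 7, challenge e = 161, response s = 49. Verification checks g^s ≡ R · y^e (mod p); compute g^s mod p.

189^2 = 35721 ≡ 16
189^4 ≡ 16^2 = 256 ≡ 63
189^8 ≡ 63^2 = 3969 ≡ 109
189^16 ≡ 109^2 = 11881 ≡ 108
189^32 ≡ 108^2 = 11664 ≡ 84
49 = 32 + 16 + 1, so 189^49 ≡ 84·108·189 ≡ 189 (mod 193)

189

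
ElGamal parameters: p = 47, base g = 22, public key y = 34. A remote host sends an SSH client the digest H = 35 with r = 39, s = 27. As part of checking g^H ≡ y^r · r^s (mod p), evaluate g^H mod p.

5

22^2 = 484 ≡ 14
22^4 ≡ 14^2 = 196 ≡ 8
22^8 ≡ 8^2 = 64 ≡ 17
22^16 ≡ 17^2 = 289 ≡ 7
22^32 ≡ 7^2 = 49 ≡ 2
35 = 32 + 2 + 1, so 22^35 ≡ 2·14·22 ≡ 5 (mod 47)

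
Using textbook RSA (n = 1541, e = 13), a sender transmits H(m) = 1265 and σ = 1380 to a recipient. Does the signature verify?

Squares mod 1541: σ^1≡1380, σ^2≡1265, σ^4≡667, σ^8≡1081
13 = 8 + 4 + 1, so σ^13 ≡ 1081·667·1380 ≡ 1265 (mod 1541)
1265 = H(m), so the signature checks out.

verifies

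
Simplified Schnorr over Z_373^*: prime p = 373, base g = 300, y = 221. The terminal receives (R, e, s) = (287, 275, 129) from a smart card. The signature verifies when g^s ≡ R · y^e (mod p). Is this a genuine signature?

g^s mod p:
300^2 = 90000 ≡ 107
300^4 ≡ 107^2 = 11449 ≡ 259
300^8 ≡ 259^2 = 67081 ≡ 314
300^16 ≡ 314^2 = 98596 ≡ 124
300^32 ≡ 124^2 = 15376 ≡ 83
300^64 ≡ 83^2 = 6889 ≡ 175
300^128 ≡ 175^2 = 30625 ≡ 39
129 = 128 + 1, so 300^129 ≡ 39·300 ≡ 137 (mod 373)
R · y^e mod p:
221^2 = 48841 ≡ 351
221^4 ≡ 351^2 = 123201 ≡ 111
221^8 ≡ 111^2 = 12321 ≡ 12
221^16 ≡ 12^2 = 144
221^32 ≡ 144^2 = 20736 ≡ 221
221^64 ≡ 221^2 = 48841 ≡ 351
221^128 ≡ 351^2 = 123201 ≡ 111
221^256 ≡ 111^2 = 12321 ≡ 12
275 = 256 + 16 + 2 + 1, so 221^275 ≡ 12·144·351·221 ≡ 289 (mod 373)
287·289 = 82943 ≡ 137 (mod 373)
137 ≡ 137 (mod 373); signature holds.

genuine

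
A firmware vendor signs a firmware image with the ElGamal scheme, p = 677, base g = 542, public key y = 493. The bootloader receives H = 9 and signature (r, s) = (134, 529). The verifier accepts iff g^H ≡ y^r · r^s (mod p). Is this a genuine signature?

Left side g^H mod p:
Squares mod 677: 542^1≡542, 542^2≡623, 542^4≡208, 542^8≡613
9 = 8 + 1, so 542^9 ≡ 613·542 ≡ 516 (mod 677)
Right side y^r · r^s mod p:
Squares mod 677: 493^1≡493, 493^2≡6, 493^4≡36, 493^8≡619, 493^16≡656, 493^32≡441, 493^64≡182, 493^128≡628
134 = 128 + 4 + 2, so 493^134 ≡ 628·36·6 ≡ 248 (mod 677)
Squares mod 677: 134^1≡134, 134^2≡354, 134^4≡71, 134^8≡302, 134^16≡486, 134^32≡600, 134^64≡513, 134^128≡493, 134^256≡6, 134^512≡36
529 = 512 + 16 + 1, so 134^529 ≡ 36·486·134 ≡ 13 (mod 677)
248·13 = 3224 ≡ 516 (mod 677)
516 ≡ 516 (mod 677), so the signature is genuine.

genuine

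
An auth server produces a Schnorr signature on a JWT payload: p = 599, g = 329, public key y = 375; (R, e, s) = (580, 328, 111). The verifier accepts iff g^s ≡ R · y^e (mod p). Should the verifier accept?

g^s mod p:
329^2 = 108241 ≡ 421
329^4 ≡ 421^2 = 177241 ≡ 536
329^8 ≡ 536^2 = 287296 ≡ 375
329^16 ≡ 375^2 = 140625 ≡ 459
329^32 ≡ 459^2 = 210681 ≡ 432
329^64 ≡ 432^2 = 186624 ≡ 335
111 = 64 + 32 + 8 + 4 + 2 + 1, so 329^111 ≡ 335·432·375·536·421·329 ≡ 165 (mod 599)
R · y^e mod p:
375^2 = 140625 ≡ 459
375^4 ≡ 459^2 = 210681 ≡ 432
375^8 ≡ 432^2 = 186624 ≡ 335
375^16 ≡ 335^2 = 112225 ≡ 212
375^32 ≡ 212^2 = 44944 ≡ 19
375^64 ≡ 19^2 = 361
375^128 ≡ 361^2 = 130321 ≡ 338
375^256 ≡ 338^2 = 114244 ≡ 434
328 = 256 + 64 + 8, so 375^328 ≡ 434·361·335 ≡ 212 (mod 599)
580·212 = 122960 ≡ 165 (mod 599)
165 ≡ 165 (mod 599); signature holds.

accept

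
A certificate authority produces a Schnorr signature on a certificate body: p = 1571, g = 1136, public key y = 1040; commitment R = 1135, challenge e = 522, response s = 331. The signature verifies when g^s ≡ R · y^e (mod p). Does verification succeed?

g^s mod p:
1136^2 = 1290496 ≡ 705
1136^4 ≡ 705^2 = 497025 ≡ 589
1136^8 ≡ 589^2 = 346921 ≡ 1301
1136^16 ≡ 1301^2 = 1692601 ≡ 634
1136^32 ≡ 634^2 = 401956 ≡ 1351
1136^64 ≡ 1351^2 = 1825201 ≡ 1270
1136^128 ≡ 1270^2 = 1612900 ≡ 1054
1136^256 ≡ 1054^2 = 1110916 ≡ 219
331 = 256 + 64 + 8 + 2 + 1, so 1136^331 ≡ 219·1270·1301·705·1136 ≡ 117 (mod 1571)
R · y^e mod p:
1040^2 = 1081600 ≡ 752
1040^4 ≡ 752^2 = 565504 ≡ 1515
1040^8 ≡ 1515^2 = 2295225 ≡ 1565
1040^16 ≡ 1565^2 = 2449225 ≡ 36
1040^32 ≡ 36^2 = 1296
1040^64 ≡ 1296^2 = 1679616 ≡ 217
1040^128 ≡ 217^2 = 47089 ≡ 1530
1040^256 ≡ 1530^2 = 2340900 ≡ 110
1040^512 ≡ 110^2 = 12100 ≡ 1103
522 = 512 + 8 + 2, so 1040^522 ≡ 1103·1565·752 ≡ 192 (mod 1571)
1135·192 = 217920 ≡ 1122 (mod 1571)
117 ≠ 1122; the check fails.

fails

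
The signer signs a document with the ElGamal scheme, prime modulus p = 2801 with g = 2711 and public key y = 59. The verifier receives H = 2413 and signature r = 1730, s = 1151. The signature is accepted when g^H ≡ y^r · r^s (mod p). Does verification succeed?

passes

Left side g^H mod p:
Squares mod 2801: 2711^1≡2711, 2711^2≡2498, 2711^4≡2177, 2711^8≡37, 2711^16≡1369, 2711^32≡292, 2711^64≡1234, 2711^128≡1813, 2711^256≡1396, 2711^512≡2121, 2711^1024≡235, 2711^2048≡2006
2413 = 2048 + 256 + 64 + 32 + 8 + 4 + 1, so 2711^2413 ≡ 2006·1396·1234·292·37·2177·2711 ≡ 2379 (mod 2801)
Right side y^r · r^s mod p:
Squares mod 2801: 59^1≡59, 59^2≡680, 59^4≡235, 59^8≡2006, 59^16≡1800, 59^32≡2044, 59^64≡1645, 59^128≡259, 59^256≡2658, 59^512≡842, 59^1024≡311
1730 = 1024 + 512 + 128 + 64 + 2, so 59^1730 ≡ 311·842·259·1645·680 ≡ 2458 (mod 2801)
Squares mod 2801: 1730^1≡1730, 1730^2≡1432, 1730^4≡292, 1730^8≡1234, 1730^16≡1813, 1730^32≡1396, 1730^64≡2121, 1730^128≡235, 1730^256≡2006, 1730^512≡1800, 1730^1024≡2044
1151 = 1024 + 64 + 32 + 16 + 8 + 4 + 2 + 1, so 1730^1151 ≡ 2044·2121·1396·1813·1234·292·1432·1730 ≡ 1071 (mod 2801)
2458·1071 = 2632518 ≡ 2379 (mod 2801)
2379 ≡ 2379 (mod 2801), so the signature is genuine.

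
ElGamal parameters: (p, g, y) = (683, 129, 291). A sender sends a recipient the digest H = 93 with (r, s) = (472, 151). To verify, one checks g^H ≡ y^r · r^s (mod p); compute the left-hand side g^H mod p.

Squares mod 683: 129^1≡129, 129^2≡249, 129^4≡531, 129^8≡565, 129^16≡264, 129^32≡30, 129^64≡217
93 = 64 + 16 + 8 + 4 + 1, so 129^93 ≡ 217·264·565·531·129 ≡ 667 (mod 683)

667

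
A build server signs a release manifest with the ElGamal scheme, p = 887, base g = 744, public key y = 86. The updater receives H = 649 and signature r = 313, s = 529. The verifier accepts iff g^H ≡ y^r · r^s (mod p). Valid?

no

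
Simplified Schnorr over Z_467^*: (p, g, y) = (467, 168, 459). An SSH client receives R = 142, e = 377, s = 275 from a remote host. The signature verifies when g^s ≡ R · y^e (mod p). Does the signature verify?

verifies

g^s mod p:
168^2 = 28224 ≡ 204
168^4 ≡ 204^2 = 41616 ≡ 53
168^8 ≡ 53^2 = 2809 ≡ 7
168^16 ≡ 7^2 = 49
168^32 ≡ 49^2 = 2401 ≡ 66
168^64 ≡ 66^2 = 4356 ≡ 153
168^128 ≡ 153^2 = 23409 ≡ 59
168^256 ≡ 59^2 = 3481 ≡ 212
275 = 256 + 16 + 2 + 1, so 168^275 ≡ 212·49·204·168 ≡ 86 (mod 467)
R · y^e mod p:
459^2 = 210681 ≡ 64
459^4 ≡ 64^2 = 4096 ≡ 360
459^8 ≡ 360^2 = 129600 ≡ 241
459^16 ≡ 241^2 = 58081 ≡ 173
459^32 ≡ 173^2 = 29929 ≡ 41
459^64 ≡ 41^2 = 1681 ≡ 280
459^128 ≡ 280^2 = 78400 ≡ 411
459^256 ≡ 411^2 = 168921 ≡ 334
377 = 256 + 64 + 32 + 16 + 8 + 1, so 459^377 ≡ 334·280·41·173·241·459 ≡ 119 (mod 467)
142·119 = 16898 ≡ 86 (mod 467)
86 ≡ 86 (mod 467); signature holds.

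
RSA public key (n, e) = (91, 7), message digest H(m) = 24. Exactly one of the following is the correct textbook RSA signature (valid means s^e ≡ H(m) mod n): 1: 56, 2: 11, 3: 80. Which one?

3

Candidate 1: Squares mod 91: 56^1≡56, 56^2≡42, 56^4≡35; 7 = 4 + 2 + 1, so 56^7 ≡ 35·42·56 ≡ 56 (mod 91)
Candidate 2: Squares mod 91: 11^1≡11, 11^2≡30, 11^4≡81; 7 = 4 + 2 + 1, so 11^7 ≡ 81·30·11 ≡ 67 (mod 91)
Candidate 3: Squares mod 91: 80^1≡80, 80^2≡30, 80^4≡81; 7 = 4 + 2 + 1, so 80^7 ≡ 81·30·80 ≡ 24 (mod 91)
  → matches H(m) = 24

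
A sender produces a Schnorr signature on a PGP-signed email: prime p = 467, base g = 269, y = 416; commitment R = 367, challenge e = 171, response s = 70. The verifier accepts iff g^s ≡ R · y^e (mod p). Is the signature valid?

g^s mod p:
269^2 = 72361 ≡ 443
269^4 ≡ 443^2 = 196249 ≡ 109
269^8 ≡ 109^2 = 11881 ≡ 206
269^16 ≡ 206^2 = 42436 ≡ 406
269^32 ≡ 406^2 = 164836 ≡ 452
269^64 ≡ 452^2 = 204304 ≡ 225
70 = 64 + 4 + 2, so 269^70 ≡ 225·109·443 ≡ 287 (mod 467)
R · y^e mod p:
416^2 = 173056 ≡ 266
416^4 ≡ 266^2 = 70756 ≡ 239
416^8 ≡ 239^2 = 57121 ≡ 147
416^16 ≡ 147^2 = 21609 ≡ 127
416^32 ≡ 127^2 = 16129 ≡ 251
416^64 ≡ 251^2 = 63001 ≡ 423
416^128 ≡ 423^2 = 178929 ≡ 68
171 = 128 + 32 + 8 + 2 + 1, so 416^171 ≡ 68·251·147·266·416 ≡ 282 (mod 467)
367·282 = 103494 ≡ 287 (mod 467)
287 ≡ 287 (mod 467); signature holds.

valid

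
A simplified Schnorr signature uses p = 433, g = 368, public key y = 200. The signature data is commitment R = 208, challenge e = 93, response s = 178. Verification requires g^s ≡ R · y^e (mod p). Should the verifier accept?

g^s mod p:
368^2 = 135424 ≡ 328
368^4 ≡ 328^2 = 107584 ≡ 200
368^8 ≡ 200^2 = 40000 ≡ 164
368^16 ≡ 164^2 = 26896 ≡ 50
368^32 ≡ 50^2 = 2500 ≡ 335
368^64 ≡ 335^2 = 112225 ≡ 78
368^128 ≡ 78^2 = 6084 ≡ 22
178 = 128 + 32 + 16 + 2, so 368^178 ≡ 22·335·50·328 ≡ 380 (mod 433)
R · y^e mod p:
200^2 = 40000 ≡ 164
200^4 ≡ 164^2 = 26896 ≡ 50
200^8 ≡ 50^2 = 2500 ≡ 335
200^16 ≡ 335^2 = 112225 ≡ 78
200^32 ≡ 78^2 = 6084 ≡ 22
200^64 ≡ 22^2 = 484 ≡ 51
93 = 64 + 16 + 8 + 4 + 1, so 200^93 ≡ 51·78·335·50·200 ≡ 158 (mod 433)
208·158 = 32864 ≡ 389 (mod 433)
380 ≠ 389; the check fails.

reject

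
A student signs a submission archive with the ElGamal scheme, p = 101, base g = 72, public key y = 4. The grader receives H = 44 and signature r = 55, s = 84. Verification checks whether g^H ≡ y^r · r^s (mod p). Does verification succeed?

Left side g^H mod p:
72^2 = 5184 ≡ 33
72^4 ≡ 33^2 = 1089 ≡ 79
72^8 ≡ 79^2 = 6241 ≡ 80
72^16 ≡ 80^2 = 6400 ≡ 37
72^32 ≡ 37^2 = 1369 ≡ 56
44 = 32 + 8 + 4, so 72^44 ≡ 56·80·79 ≡ 16 (mod 101)
Right side y^r · r^s mod p:
4^2 = 16
4^4 ≡ 16^2 = 256 ≡ 54
4^8 ≡ 54^2 = 2916 ≡ 88
4^16 ≡ 88^2 = 7744 ≡ 68
4^32 ≡ 68^2 = 4624 ≡ 79
55 = 32 + 16 + 4 + 2 + 1, so 4^55 ≡ 79·68·54·16·4 ≡ 14 (mod 101)
55^2 = 3025 ≡ 96
55^4 ≡ 96^2 = 9216 ≡ 25
55^8 ≡ 25^2 = 625 ≡ 19
55^16 ≡ 19^2 = 361 ≡ 58
55^32 ≡ 58^2 = 3364 ≡ 31
55^64 ≡ 31^2 = 961 ≡ 52
84 = 64 + 16 + 4, so 55^84 ≡ 52·58·25 ≡ 54 (mod 101)
14·54 = 756 ≡ 49 (mod 101)
16 ≠ 49, so verification fails.

fails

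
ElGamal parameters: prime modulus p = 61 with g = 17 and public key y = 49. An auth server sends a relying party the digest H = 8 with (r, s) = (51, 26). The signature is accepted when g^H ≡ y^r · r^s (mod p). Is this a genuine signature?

genuine

Left side g^H mod p:
17^2 = 289 ≡ 45
17^4 ≡ 45^2 = 2025 ≡ 12
17^8 ≡ 12^2 = 144 ≡ 22
Right side y^r · r^s mod p:
49^2 = 2401 ≡ 22
49^4 ≡ 22^2 = 484 ≡ 57
49^8 ≡ 57^2 = 3249 ≡ 16
49^16 ≡ 16^2 = 256 ≡ 12
49^32 ≡ 12^2 = 144 ≡ 22
51 = 32 + 16 + 2 + 1, so 49^51 ≡ 22·12·22·49 ≡ 27 (mod 61)
51^2 = 2601 ≡ 39
51^4 ≡ 39^2 = 1521 ≡ 57
51^8 ≡ 57^2 = 3249 ≡ 16
51^16 ≡ 16^2 = 256 ≡ 12
26 = 16 + 8 + 2, so 51^26 ≡ 12·16·39 ≡ 46 (mod 61)
27·46 = 1242 ≡ 22 (mod 61)
22 ≡ 22 (mod 61), so the signature is genuine.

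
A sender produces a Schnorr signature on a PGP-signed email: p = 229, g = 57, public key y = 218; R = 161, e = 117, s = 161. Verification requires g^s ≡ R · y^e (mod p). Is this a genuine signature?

g^s mod p:
57^2 = 3249 ≡ 43
57^4 ≡ 43^2 = 1849 ≡ 17
57^8 ≡ 17^2 = 289 ≡ 60
57^16 ≡ 60^2 = 3600 ≡ 165
57^32 ≡ 165^2 = 27225 ≡ 203
57^64 ≡ 203^2 = 41209 ≡ 218
57^128 ≡ 218^2 = 47524 ≡ 121
161 = 128 + 32 + 1, so 57^161 ≡ 121·203·57 ≡ 214 (mod 229)
R · y^e mod p:
218^2 = 47524 ≡ 121
218^4 ≡ 121^2 = 14641 ≡ 214
218^8 ≡ 214^2 = 45796 ≡ 225
218^16 ≡ 225^2 = 50625 ≡ 16
218^32 ≡ 16^2 = 256 ≡ 27
218^64 ≡ 27^2 = 729 ≡ 42
117 = 64 + 32 + 16 + 4 + 1, so 218^117 ≡ 42·27·16·214·218 ≡ 43 (mod 229)
161·43 = 6923 ≡ 53 (mod 229)
214 ≠ 53; the check fails.

forged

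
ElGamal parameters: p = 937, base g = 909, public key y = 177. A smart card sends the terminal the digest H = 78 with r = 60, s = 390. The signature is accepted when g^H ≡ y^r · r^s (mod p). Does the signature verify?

Left side g^H mod p:
909^2 = 826281 ≡ 784
909^4 ≡ 784^2 = 614656 ≡ 921
909^8 ≡ 921^2 = 848241 ≡ 256
909^16 ≡ 256^2 = 65536 ≡ 883
909^32 ≡ 883^2 = 779689 ≡ 105
909^64 ≡ 105^2 = 11025 ≡ 718
78 = 64 + 8 + 4 + 2, so 909^78 ≡ 718·256·921·784 ≡ 529 (mod 937)
Right side y^r · r^s mod p:
177^2 = 31329 ≡ 408
177^4 ≡ 408^2 = 166464 ≡ 615
177^8 ≡ 615^2 = 378225 ≡ 614
177^16 ≡ 614^2 = 376996 ≡ 322
177^32 ≡ 322^2 = 103684 ≡ 614
60 = 32 + 16 + 8 + 4, so 177^60 ≡ 614·322·614·615 ≡ 936 (mod 937)
60^2 = 3600 ≡ 789
60^4 ≡ 789^2 = 622521 ≡ 353
60^8 ≡ 353^2 = 124609 ≡ 925
60^16 ≡ 925^2 = 855625 ≡ 144
60^32 ≡ 144^2 = 20736 ≡ 122
60^64 ≡ 122^2 = 14884 ≡ 829
60^128 ≡ 829^2 = 687241 ≡ 420
60^256 ≡ 420^2 = 176400 ≡ 244
390 = 256 + 128 + 4 + 2, so 60^390 ≡ 244·420·353·789 ≡ 408 (mod 937)
936·408 = 381888 ≡ 529 (mod 937)
529 ≡ 529 (mod 937), so the signature is genuine.

verifies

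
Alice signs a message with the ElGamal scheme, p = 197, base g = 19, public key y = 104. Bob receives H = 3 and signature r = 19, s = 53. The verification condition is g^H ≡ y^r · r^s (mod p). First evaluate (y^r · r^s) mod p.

161

Squares mod 197: 104^1≡104, 104^2≡178, 104^4≡164, 104^8≡104, 104^16≡178
19 = 16 + 2 + 1, so 104^19 ≡ 178·178·104 ≡ 114 (mod 197)
Squares mod 197: 19^1≡19, 19^2≡164, 19^4≡104, 19^8≡178, 19^16≡164, 19^32≡104
53 = 32 + 16 + 4 + 1, so 19^53 ≡ 104·164·104·19 ≡ 93 (mod 197)
y^r · r^s ≡ 114·93 = 10602 ≡ 161 (mod 197)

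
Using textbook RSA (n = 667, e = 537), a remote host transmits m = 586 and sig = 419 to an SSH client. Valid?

Squares mod 667: sig^1≡419, sig^2≡140, sig^4≡257, sig^8≡16, sig^16≡256, sig^32≡170, sig^64≡219, sig^128≡604, sig^256≡634, sig^512≡422
537 = 512 + 16 + 8 + 1, so sig^537 ≡ 422·256·16·419 ≡ 586 (mod 667)
sig^537 mod 667 = 586 matches m.

yes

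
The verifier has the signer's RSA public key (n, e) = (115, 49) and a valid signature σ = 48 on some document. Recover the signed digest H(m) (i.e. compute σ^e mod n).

78

Squares mod 115: σ^1≡48, σ^2≡4, σ^4≡16, σ^8≡26, σ^16≡101, σ^32≡81
49 = 32 + 16 + 1, so σ^49 ≡ 81·101·48 ≡ 78 (mod 115)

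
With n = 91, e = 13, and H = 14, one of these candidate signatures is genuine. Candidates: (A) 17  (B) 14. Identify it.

B

Candidate A: Squares mod 91: 17^1≡17, 17^2≡16, 17^4≡74, 17^8≡16; 13 = 8 + 4 + 1, so 17^13 ≡ 16·74·17 ≡ 17 (mod 91)
Candidate B: Squares mod 91: 14^1≡14, 14^2≡14, 14^4≡14, 14^8≡14; 13 = 8 + 4 + 1, so 14^13 ≡ 14·14·14 ≡ 14 (mod 91)
  → matches H = 14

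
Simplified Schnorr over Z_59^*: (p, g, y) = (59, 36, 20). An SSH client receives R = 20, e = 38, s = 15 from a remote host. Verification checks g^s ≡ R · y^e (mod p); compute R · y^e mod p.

Squares mod 59: 20^1≡20, 20^2≡46, 20^4≡51, 20^8≡5, 20^16≡25, 20^32≡35
38 = 32 + 4 + 2, so 20^38 ≡ 35·51·46 ≡ 41 (mod 59)
R · y^e ≡ 20·41 = 820 ≡ 53 (mod 59)

53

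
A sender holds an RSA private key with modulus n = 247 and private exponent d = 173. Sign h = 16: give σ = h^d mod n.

9

h^2 ≡ 16^2 = 256 ≡ 9
h^4 ≡ 9^2 = 81
h^8 ≡ 81^2 = 6561 ≡ 139
h^16 ≡ 139^2 = 19321 ≡ 55
h^32 ≡ 55^2 = 3025 ≡ 61
h^64 ≡ 61^2 = 3721 ≡ 16
h^128 ≡ 16^2 = 256 ≡ 9
173 = 128 + 32 + 8 + 4 + 1, so h^173 ≡ 9·61·139·81·16 ≡ 9 (mod 247)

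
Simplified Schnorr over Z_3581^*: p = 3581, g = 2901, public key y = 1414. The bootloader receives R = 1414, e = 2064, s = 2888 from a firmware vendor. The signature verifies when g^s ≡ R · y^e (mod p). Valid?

g^s mod p:
2901^2 = 8415801 ≡ 451
2901^4 ≡ 451^2 = 203401 ≡ 2865
2901^8 ≡ 2865^2 = 8208225 ≡ 573
2901^16 ≡ 573^2 = 328329 ≡ 2458
2901^32 ≡ 2458^2 = 6041764 ≡ 617
2901^64 ≡ 617^2 = 380689 ≡ 1103
2901^128 ≡ 1103^2 = 1216609 ≡ 2650
2901^256 ≡ 2650^2 = 7022500 ≡ 159
2901^512 ≡ 159^2 = 25281 ≡ 214
2901^1024 ≡ 214^2 = 45796 ≡ 2824
2901^2048 ≡ 2824^2 = 7974976 ≡ 89
2888 = 2048 + 512 + 256 + 64 + 8, so 2901^2888 ≡ 89·214·159·1103·573 ≡ 1101 (mod 3581)
R · y^e mod p:
1414^2 = 1999396 ≡ 1198
1414^4 ≡ 1198^2 = 1435204 ≡ 2804
1414^8 ≡ 2804^2 = 7862416 ≡ 2121
1414^16 ≡ 2121^2 = 4498641 ≡ 905
1414^32 ≡ 905^2 = 819025 ≡ 2557
1414^64 ≡ 2557^2 = 6538249 ≡ 2924
1414^128 ≡ 2924^2 = 8549776 ≡ 1929
1414^256 ≡ 1929^2 = 3721041 ≡ 382
1414^512 ≡ 382^2 = 145924 ≡ 2684
1414^1024 ≡ 2684^2 = 7203856 ≡ 2465
1414^2048 ≡ 2465^2 = 6076225 ≡ 2849
2064 = 2048 + 16, so 1414^2064 ≡ 2849·905 ≡ 25 (mod 3581)
1414·25 = 35350 ≡ 3121 (mod 3581)
1101 ≠ 3121; the check fails.

no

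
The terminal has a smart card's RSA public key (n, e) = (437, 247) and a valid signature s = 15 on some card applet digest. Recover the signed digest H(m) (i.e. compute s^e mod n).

352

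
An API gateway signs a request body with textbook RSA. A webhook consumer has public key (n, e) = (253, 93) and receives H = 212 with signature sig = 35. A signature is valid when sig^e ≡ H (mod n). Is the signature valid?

sig^2 ≡ 35^2 = 1225 ≡ 213
sig^4 ≡ 213^2 = 45369 ≡ 82
sig^8 ≡ 82^2 = 6724 ≡ 146
sig^16 ≡ 146^2 = 21316 ≡ 64
sig^32 ≡ 64^2 = 4096 ≡ 48
sig^64 ≡ 48^2 = 2304 ≡ 27
93 = 64 + 16 + 8 + 4 + 1, so sig^93 ≡ 27·64·146·82·35 ≡ 41 (mod 253)
The recovered value 41 does not match the digest 212.

invalid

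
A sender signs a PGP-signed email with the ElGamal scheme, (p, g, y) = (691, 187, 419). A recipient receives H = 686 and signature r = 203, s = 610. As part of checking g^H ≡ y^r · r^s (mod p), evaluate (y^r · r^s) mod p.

419^2 = 175561 ≡ 47
419^4 ≡ 47^2 = 2209 ≡ 136
419^8 ≡ 136^2 = 18496 ≡ 530
419^16 ≡ 530^2 = 280900 ≡ 354
419^32 ≡ 354^2 = 125316 ≡ 245
419^64 ≡ 245^2 = 60025 ≡ 599
419^128 ≡ 599^2 = 358801 ≡ 172
203 = 128 + 64 + 8 + 2 + 1, so 419^203 ≡ 172·599·530·47·419 ≡ 372 (mod 691)
203^2 = 41209 ≡ 440
203^4 ≡ 440^2 = 193600 ≡ 120
203^8 ≡ 120^2 = 14400 ≡ 580
203^16 ≡ 580^2 = 336400 ≡ 574
203^32 ≡ 574^2 = 329476 ≡ 560
203^64 ≡ 560^2 = 313600 ≡ 577
203^128 ≡ 577^2 = 332929 ≡ 558
203^256 ≡ 558^2 = 311364 ≡ 414
203^512 ≡ 414^2 = 171396 ≡ 28
610 = 512 + 64 + 32 + 2, so 203^610 ≡ 28·577·560·440 ≡ 529 (mod 691)
y^r · r^s ≡ 372·529 = 196788 ≡ 544 (mod 691)

544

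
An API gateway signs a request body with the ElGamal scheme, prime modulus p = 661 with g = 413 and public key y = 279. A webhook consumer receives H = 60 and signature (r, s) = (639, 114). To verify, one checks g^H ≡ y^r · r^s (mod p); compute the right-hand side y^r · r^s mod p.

9

279^2 = 77841 ≡ 504
279^4 ≡ 504^2 = 254016 ≡ 192
279^8 ≡ 192^2 = 36864 ≡ 509
279^16 ≡ 509^2 = 259081 ≡ 630
279^32 ≡ 630^2 = 396900 ≡ 300
279^64 ≡ 300^2 = 90000 ≡ 104
279^128 ≡ 104^2 = 10816 ≡ 240
279^256 ≡ 240^2 = 57600 ≡ 93
279^512 ≡ 93^2 = 8649 ≡ 56
639 = 512 + 64 + 32 + 16 + 8 + 4 + 2 + 1, so 279^639 ≡ 56·104·300·630·509·192·504·279 ≡ 169 (mod 661)
639^2 = 408321 ≡ 484
639^4 ≡ 484^2 = 234256 ≡ 262
639^8 ≡ 262^2 = 68644 ≡ 561
639^16 ≡ 561^2 = 314721 ≡ 85
639^32 ≡ 85^2 = 7225 ≡ 615
639^64 ≡ 615^2 = 378225 ≡ 133
114 = 64 + 32 + 16 + 2, so 639^114 ≡ 133·615·85·484 ≡ 399 (mod 661)
y^r · r^s ≡ 169·399 = 67431 ≡ 9 (mod 661)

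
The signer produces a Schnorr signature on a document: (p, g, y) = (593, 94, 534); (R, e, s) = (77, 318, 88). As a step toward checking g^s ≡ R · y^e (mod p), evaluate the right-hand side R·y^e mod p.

534^318 mod 593 = 77
R · y^e ≡ 77·77 = 5929 ≡ 592 (mod 593)

592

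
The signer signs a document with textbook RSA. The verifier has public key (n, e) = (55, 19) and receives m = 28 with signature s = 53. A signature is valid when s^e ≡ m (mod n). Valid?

no

Squares mod 55: s^1≡53, s^2≡4, s^4≡16, s^8≡36, s^16≡31
19 = 16 + 2 + 1, so s^19 ≡ 31·4·53 ≡ 27 (mod 55)
27 ≠ 28, so verification fails.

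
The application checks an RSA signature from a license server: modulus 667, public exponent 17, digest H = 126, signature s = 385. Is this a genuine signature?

s^2 ≡ 385^2 = 148225 ≡ 151
s^4 ≡ 151^2 = 22801 ≡ 123
s^8 ≡ 123^2 = 15129 ≡ 455
s^16 ≡ 455^2 = 207025 ≡ 255
17 = 16 + 1, so s^17 ≡ 255·385 ≡ 126 (mod 667)
s^17 mod 667 = 126 matches H.

genuine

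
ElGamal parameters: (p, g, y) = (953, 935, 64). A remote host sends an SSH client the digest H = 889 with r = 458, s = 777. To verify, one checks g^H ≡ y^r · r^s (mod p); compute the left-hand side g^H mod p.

935^2 = 874225 ≡ 324
935^4 ≡ 324^2 = 104976 ≡ 146
935^8 ≡ 146^2 = 21316 ≡ 350
935^16 ≡ 350^2 = 122500 ≡ 516
935^32 ≡ 516^2 = 266256 ≡ 369
935^64 ≡ 369^2 = 136161 ≡ 835
935^128 ≡ 835^2 = 697225 ≡ 582
935^256 ≡ 582^2 = 338724 ≡ 409
935^512 ≡ 409^2 = 167281 ≡ 506
889 = 512 + 256 + 64 + 32 + 16 + 8 + 1, so 935^889 ≡ 506·409·835·369·516·350·935 ≡ 937 (mod 953)

937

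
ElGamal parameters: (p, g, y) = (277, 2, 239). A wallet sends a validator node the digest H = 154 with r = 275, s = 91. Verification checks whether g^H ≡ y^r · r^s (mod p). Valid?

Left side g^H mod p:
2^154 mod 277 = 113
Right side y^r · r^s mod p:
239^275 mod 277 = 51
275^91 mod 277 = 138
51·138 = 7038 ≡ 113 (mod 277)
113 ≡ 113 (mod 277), so the signature is genuine.

yes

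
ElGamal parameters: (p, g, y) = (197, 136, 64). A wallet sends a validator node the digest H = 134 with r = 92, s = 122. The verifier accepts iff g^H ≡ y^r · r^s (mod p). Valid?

yes

Left side g^H mod p:
136^2 = 18496 ≡ 175
136^4 ≡ 175^2 = 30625 ≡ 90
136^8 ≡ 90^2 = 8100 ≡ 23
136^16 ≡ 23^2 = 529 ≡ 135
136^32 ≡ 135^2 = 18225 ≡ 101
136^64 ≡ 101^2 = 10201 ≡ 154
136^128 ≡ 154^2 = 23716 ≡ 76
134 = 128 + 4 + 2, so 136^134 ≡ 76·90·175 ≡ 28 (mod 197)
Right side y^r · r^s mod p:
64^2 = 4096 ≡ 156
64^4 ≡ 156^2 = 24336 ≡ 105
64^8 ≡ 105^2 = 11025 ≡ 190
64^16 ≡ 190^2 = 36100 ≡ 49
64^32 ≡ 49^2 = 2401 ≡ 37
64^64 ≡ 37^2 = 1369 ≡ 187
92 = 64 + 16 + 8 + 4, so 64^92 ≡ 187·49·190·105 ≡ 34 (mod 197)
92^2 = 8464 ≡ 190
92^4 ≡ 190^2 = 36100 ≡ 49
92^8 ≡ 49^2 = 2401 ≡ 37
92^16 ≡ 37^2 = 1369 ≡ 187
92^32 ≡ 187^2 = 34969 ≡ 100
92^64 ≡ 100^2 = 10000 ≡ 150
122 = 64 + 32 + 16 + 8 + 2, so 92^122 ≡ 150·100·187·37·190 ≡ 24 (mod 197)
34·24 = 816 ≡ 28 (mod 197)
28 ≡ 28 (mod 197), so the signature is genuine.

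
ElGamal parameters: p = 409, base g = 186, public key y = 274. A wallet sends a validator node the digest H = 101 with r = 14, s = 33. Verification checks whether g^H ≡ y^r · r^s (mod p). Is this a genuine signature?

forged

Left side g^H mod p:
186^2 = 34596 ≡ 240
186^4 ≡ 240^2 = 57600 ≡ 340
186^8 ≡ 340^2 = 115600 ≡ 262
186^16 ≡ 262^2 = 68644 ≡ 341
186^32 ≡ 341^2 = 116281 ≡ 125
186^64 ≡ 125^2 = 15625 ≡ 83
101 = 64 + 32 + 4 + 1, so 186^101 ≡ 83·125·340·186 ≡ 63 (mod 409)
Right side y^r · r^s mod p:
274^2 = 75076 ≡ 229
274^4 ≡ 229^2 = 52441 ≡ 89
274^8 ≡ 89^2 = 7921 ≡ 150
14 = 8 + 4 + 2, so 274^14 ≡ 150·89·229 ≡ 284 (mod 409)
14^2 = 196
14^4 ≡ 196^2 = 38416 ≡ 379
14^8 ≡ 379^2 = 143641 ≡ 82
14^16 ≡ 82^2 = 6724 ≡ 180
14^32 ≡ 180^2 = 32400 ≡ 89
33 = 32 + 1, so 14^33 ≡ 89·14 ≡ 19 (mod 409)
284·19 = 5396 ≡ 79 (mod 409)
63 ≠ 79, so verification fails.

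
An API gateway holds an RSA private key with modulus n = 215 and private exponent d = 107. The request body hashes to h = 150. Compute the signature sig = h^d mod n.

Squares mod 215: h^1≡150, h^2≡140, h^4≡35, h^8≡150, h^16≡140, h^32≡35, h^64≡150
107 = 64 + 32 + 8 + 2 + 1, so h^107 ≡ 150·35·150·140·150 ≡ 140 (mod 215)

140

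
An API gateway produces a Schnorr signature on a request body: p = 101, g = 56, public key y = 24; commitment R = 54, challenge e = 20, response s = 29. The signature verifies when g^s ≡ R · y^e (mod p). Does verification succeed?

g^s mod p:
56^2 = 3136 ≡ 5
56^4 ≡ 5^2 = 25
56^8 ≡ 25^2 = 625 ≡ 19
56^16 ≡ 19^2 = 361 ≡ 58
29 = 16 + 8 + 4 + 1, so 56^29 ≡ 58·19·25·56 ≡ 25 (mod 101)
R · y^e mod p:
24^2 = 576 ≡ 71
24^4 ≡ 71^2 = 5041 ≡ 92
24^8 ≡ 92^2 = 8464 ≡ 81
24^16 ≡ 81^2 = 6561 ≡ 97
20 = 16 + 4, so 24^20 ≡ 97·92 ≡ 36 (mod 101)
54·36 = 1944 ≡ 25 (mod 101)
25 ≡ 25 (mod 101); signature holds.

passes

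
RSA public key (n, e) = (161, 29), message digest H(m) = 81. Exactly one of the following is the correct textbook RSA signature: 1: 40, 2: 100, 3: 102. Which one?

Candidate 1: 40^29 mod 161 = 66
Candidate 2: 100^29 mod 161 = 81
  → matches H(m) = 81
Candidate 3: 102^29 mod 161 = 37

2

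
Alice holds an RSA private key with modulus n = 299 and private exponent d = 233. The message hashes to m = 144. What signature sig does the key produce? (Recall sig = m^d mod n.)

m^233 mod 299 = 105

105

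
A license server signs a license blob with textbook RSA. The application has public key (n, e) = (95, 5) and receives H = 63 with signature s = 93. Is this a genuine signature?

s^2 ≡ 93^2 = 8649 ≡ 4
s^4 ≡ 4^2 = 16
5 = 4 + 1, so s^5 ≡ 16·93 ≡ 63 (mod 95)
Since 63 equals the digest 63, verification succeeds.

genuine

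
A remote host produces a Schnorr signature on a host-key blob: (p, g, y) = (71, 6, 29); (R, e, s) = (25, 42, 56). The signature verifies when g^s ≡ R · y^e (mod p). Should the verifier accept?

accept

g^s mod p:
6^2 = 36
6^4 ≡ 36^2 = 1296 ≡ 18
6^8 ≡ 18^2 = 324 ≡ 40
6^16 ≡ 40^2 = 1600 ≡ 38
6^32 ≡ 38^2 = 1444 ≡ 24
56 = 32 + 16 + 8, so 6^56 ≡ 24·38·40 ≡ 57 (mod 71)
R · y^e mod p:
29^2 = 841 ≡ 60
29^4 ≡ 60^2 = 3600 ≡ 50
29^8 ≡ 50^2 = 2500 ≡ 15
29^16 ≡ 15^2 = 225 ≡ 12
29^32 ≡ 12^2 = 144 ≡ 2
42 = 32 + 8 + 2, so 29^42 ≡ 2·15·60 ≡ 25 (mod 71)
25·25 = 625 ≡ 57 (mod 71)
57 ≡ 57 (mod 71); signature holds.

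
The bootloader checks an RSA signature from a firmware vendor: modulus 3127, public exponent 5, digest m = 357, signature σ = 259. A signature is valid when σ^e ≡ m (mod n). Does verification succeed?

σ^2 ≡ 259^2 = 67081 ≡ 1414
σ^4 ≡ 1414^2 = 1999396 ≡ 1243
5 = 4 + 1, so σ^5 ≡ 1243·259 ≡ 2983 (mod 3127)
σ^5 mod 3127 = 2983, but m = 357.

fails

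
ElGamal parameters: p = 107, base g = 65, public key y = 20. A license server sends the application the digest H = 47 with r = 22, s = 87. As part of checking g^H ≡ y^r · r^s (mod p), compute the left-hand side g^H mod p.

65^2 = 4225 ≡ 52
65^4 ≡ 52^2 = 2704 ≡ 29
65^8 ≡ 29^2 = 841 ≡ 92
65^16 ≡ 92^2 = 8464 ≡ 11
65^32 ≡ 11^2 = 121 ≡ 14
47 = 32 + 8 + 4 + 2 + 1, so 65^47 ≡ 14·92·29·52·65 ≡ 32 (mod 107)

32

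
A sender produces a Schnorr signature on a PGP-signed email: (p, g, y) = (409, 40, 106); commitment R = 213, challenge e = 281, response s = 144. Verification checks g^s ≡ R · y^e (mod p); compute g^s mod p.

262

40^2 = 1600 ≡ 373
40^4 ≡ 373^2 = 139129 ≡ 69
40^8 ≡ 69^2 = 4761 ≡ 262
40^16 ≡ 262^2 = 68644 ≡ 341
40^32 ≡ 341^2 = 116281 ≡ 125
40^64 ≡ 125^2 = 15625 ≡ 83
40^128 ≡ 83^2 = 6889 ≡ 345
144 = 128 + 16, so 40^144 ≡ 345·341 ≡ 262 (mod 409)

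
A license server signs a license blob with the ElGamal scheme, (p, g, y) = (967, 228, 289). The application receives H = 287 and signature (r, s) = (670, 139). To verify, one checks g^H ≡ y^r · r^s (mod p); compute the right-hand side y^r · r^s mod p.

289^2 = 83521 ≡ 359
289^4 ≡ 359^2 = 128881 ≡ 270
289^8 ≡ 270^2 = 72900 ≡ 375
289^16 ≡ 375^2 = 140625 ≡ 410
289^32 ≡ 410^2 = 168100 ≡ 809
289^64 ≡ 809^2 = 654481 ≡ 789
289^128 ≡ 789^2 = 622521 ≡ 740
289^256 ≡ 740^2 = 547600 ≡ 278
289^512 ≡ 278^2 = 77284 ≡ 891
670 = 512 + 128 + 16 + 8 + 4 + 2, so 289^670 ≡ 891·740·410·375·270·359 ≡ 857 (mod 967)
670^2 = 448900 ≡ 212
670^4 ≡ 212^2 = 44944 ≡ 462
670^8 ≡ 462^2 = 213444 ≡ 704
670^16 ≡ 704^2 = 495616 ≡ 512
670^32 ≡ 512^2 = 262144 ≡ 87
670^64 ≡ 87^2 = 7569 ≡ 800
670^128 ≡ 800^2 = 640000 ≡ 813
139 = 128 + 8 + 2 + 1, so 670^139 ≡ 813·704·212·670 ≡ 604 (mod 967)
y^r · r^s ≡ 857·604 = 517628 ≡ 283 (mod 967)

283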